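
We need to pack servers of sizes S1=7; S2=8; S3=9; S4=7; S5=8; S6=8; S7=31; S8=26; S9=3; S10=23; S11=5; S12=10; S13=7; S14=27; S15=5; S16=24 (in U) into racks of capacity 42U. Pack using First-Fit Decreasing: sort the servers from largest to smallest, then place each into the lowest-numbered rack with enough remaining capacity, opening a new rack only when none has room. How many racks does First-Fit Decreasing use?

5

Sorted descending: 31, 27, 26, 24, 23, 10, 9, 8, 8, 8, 7, 7, 7, 5, 5, 3.
Put 31U in rack 1; 11U remain.
Put 27U in rack 2; 15U remain.
Put 26U in rack 3; 16U remain.
Put 24U in rack 4; 18U remain.
Put 23U in rack 5; 19U remain.
Put 10U in rack 1; 1U remain.
Put 9U in rack 2; 6U remain.
Put 8U in rack 3; 8U remain.
Put 8U in rack 3; 0U remain.
Put 8U in rack 4; 10U remain.
Put 7U in rack 4; 3U remain.
Put 7U in rack 5; 12U remain.
Put 7U in rack 5; 5U remain.
Put 5U in rack 2; 1U remain.
Put 5U in rack 5; 0U remain.
Put 3U in rack 4; 0U remain.
Final racks: [31,10] [27,9,5] [26,8,8] [24,8,7,3] [23,7,7,5].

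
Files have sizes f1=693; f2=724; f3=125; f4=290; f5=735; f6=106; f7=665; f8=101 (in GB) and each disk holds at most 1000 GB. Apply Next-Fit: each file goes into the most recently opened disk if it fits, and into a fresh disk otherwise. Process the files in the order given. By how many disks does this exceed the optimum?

Next-Fit: [693] [724,125] [290] [735,106] [665,101] → 5 disks.
Total size 3439 GB; any packing needs at least ⌈3439/1000⌉ = 4 disks.
An optimal packing achieves that bound: [735,125,106] [724,101] [693,290] [665] → 4 disks.
Excess: 5 − 4 = 1.

1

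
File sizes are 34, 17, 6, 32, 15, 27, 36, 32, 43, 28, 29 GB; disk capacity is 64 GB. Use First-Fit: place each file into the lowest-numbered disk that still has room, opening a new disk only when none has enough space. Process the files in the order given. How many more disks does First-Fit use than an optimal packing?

First-Fit: [34,17,6] [32,15] [27,36] [32,28] [43] [29] → 6 disks.
Total size 299 GB; any packing needs at least ⌈299/64⌉ = 5 disks.
An optimal packing achieves that bound: [43,17] [36,28] [34,29] [32,32] [27,15,6] → 5 disks.
Excess: 6 − 5 = 1.

1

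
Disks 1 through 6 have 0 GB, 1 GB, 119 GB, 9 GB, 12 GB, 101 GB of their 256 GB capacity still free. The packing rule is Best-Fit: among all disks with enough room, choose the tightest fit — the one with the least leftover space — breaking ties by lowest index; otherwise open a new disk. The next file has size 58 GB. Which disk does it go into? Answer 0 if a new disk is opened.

Disks with room: disk 3 (119 GB), disk 6 (101 GB).
Tightest fit is disk 6 with 101 GB free.

6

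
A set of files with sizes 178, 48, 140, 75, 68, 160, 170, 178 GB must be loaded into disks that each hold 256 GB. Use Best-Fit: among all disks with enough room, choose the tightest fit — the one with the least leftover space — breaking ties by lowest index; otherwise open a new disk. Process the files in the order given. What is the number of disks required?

Put 178 GB in disk 1; 78 GB remain.
Put 48 GB in disk 1; 30 GB remain.
Put 140 GB in disk 2; 116 GB remain.
Put 75 GB in disk 2; 41 GB remain.
Put 68 GB in disk 3; 188 GB remain.
Put 160 GB in disk 3; 28 GB remain.
Put 170 GB in disk 4; 86 GB remain.
Put 178 GB in disk 5; 78 GB remain.

5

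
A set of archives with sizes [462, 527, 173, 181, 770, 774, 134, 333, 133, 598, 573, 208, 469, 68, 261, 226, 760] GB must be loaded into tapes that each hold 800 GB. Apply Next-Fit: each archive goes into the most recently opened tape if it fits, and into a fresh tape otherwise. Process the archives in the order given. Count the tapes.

11

462 GB → tape 1 (remaining 338 GB)
527 GB → tape 2 (remaining 273 GB)
173 GB → tape 2 (remaining 100 GB)
181 GB → tape 3 (remaining 619 GB)
770 GB → tape 4 (remaining 30 GB)
774 GB → tape 5 (remaining 26 GB)
134 GB → tape 6 (remaining 666 GB)
333 GB → tape 6 (remaining 333 GB)
133 GB → tape 6 (remaining 200 GB)
598 GB → tape 7 (remaining 202 GB)
573 GB → tape 8 (remaining 227 GB)
208 GB → tape 8 (remaining 19 GB)
469 GB → tape 9 (remaining 331 GB)
68 GB → tape 9 (remaining 263 GB)
261 GB → tape 9 (remaining 2 GB)
226 GB → tape 10 (remaining 574 GB)
760 GB → tape 11 (remaining 40 GB)
Final tapes: [462] [527,173] [181] [770] [774] [134,333,133] [598] [573,208] [469,68,261] [226] [760].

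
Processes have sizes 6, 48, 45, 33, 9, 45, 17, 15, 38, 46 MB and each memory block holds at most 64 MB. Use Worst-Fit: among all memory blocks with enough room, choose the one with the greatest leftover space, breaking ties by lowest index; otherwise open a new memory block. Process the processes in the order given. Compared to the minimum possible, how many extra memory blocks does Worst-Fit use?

0

Worst-Fit: [6,48] [45,15] [33,9,17] [45] [38] [46] → 6 memory blocks.
6 processes exceed 32 MB (half the capacity), and no two of those can share a memory block, so at least 6 memory blocks are needed.
So 6 is already optimal.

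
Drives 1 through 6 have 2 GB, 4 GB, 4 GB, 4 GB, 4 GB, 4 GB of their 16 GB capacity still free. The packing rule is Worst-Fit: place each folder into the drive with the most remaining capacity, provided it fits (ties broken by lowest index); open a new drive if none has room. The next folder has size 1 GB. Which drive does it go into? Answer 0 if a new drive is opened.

2

Drives with room: drive 1 (2 GB), drive 2 (4 GB), drive 3 (4 GB), drive 4 (4 GB), drive 5 (4 GB), drive 6 (4 GB).
Most room is drive 2 with 4 GB free.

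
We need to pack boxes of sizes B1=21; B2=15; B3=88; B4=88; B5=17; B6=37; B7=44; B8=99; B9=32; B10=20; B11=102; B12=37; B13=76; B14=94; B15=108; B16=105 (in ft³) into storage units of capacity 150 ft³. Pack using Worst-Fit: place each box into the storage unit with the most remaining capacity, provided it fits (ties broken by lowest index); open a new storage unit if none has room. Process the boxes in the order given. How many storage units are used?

B1 (21 ft³) → storage unit 1 (remaining 129 ft³)
B2 (15 ft³) → storage unit 1 (remaining 114 ft³)
B3 (88 ft³) → storage unit 1 (remaining 26 ft³)
B4 (88 ft³) → storage unit 2 (remaining 62 ft³)
B5 (17 ft³) → storage unit 2 (remaining 45 ft³)
B6 (37 ft³) → storage unit 2 (remaining 8 ft³)
B7 (44 ft³) → storage unit 3 (remaining 106 ft³)
B8 (99 ft³) → storage unit 3 (remaining 7 ft³)
B9 (32 ft³) → storage unit 4 (remaining 118 ft³)
B10 (20 ft³) → storage unit 4 (remaining 98 ft³)
B11 (102 ft³) → storage unit 5 (remaining 48 ft³)
B12 (37 ft³) → storage unit 4 (remaining 61 ft³)
B13 (76 ft³) → storage unit 6 (remaining 74 ft³)
B14 (94 ft³) → storage unit 7 (remaining 56 ft³)
B15 (108 ft³) → storage unit 8 (remaining 42 ft³)
B16 (105 ft³) → storage unit 9 (remaining 45 ft³)

9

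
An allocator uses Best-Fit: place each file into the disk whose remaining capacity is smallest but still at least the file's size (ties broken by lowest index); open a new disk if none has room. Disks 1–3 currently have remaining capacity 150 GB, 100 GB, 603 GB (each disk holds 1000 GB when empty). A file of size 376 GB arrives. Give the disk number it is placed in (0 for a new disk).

Disks with room: disk 3 (603 GB).
Tightest fit is disk 3 with 603 GB free.

3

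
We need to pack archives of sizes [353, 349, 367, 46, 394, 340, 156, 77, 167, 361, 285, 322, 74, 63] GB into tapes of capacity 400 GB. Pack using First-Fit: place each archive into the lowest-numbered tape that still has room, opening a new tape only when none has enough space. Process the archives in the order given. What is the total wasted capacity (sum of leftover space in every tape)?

353 GB → tape 1 (remaining 47 GB)
349 GB → tape 2 (remaining 51 GB)
367 GB → tape 3 (remaining 33 GB)
46 GB → tape 1 (remaining 1 GB)
394 GB → tape 4 (remaining 6 GB)
340 GB → tape 5 (remaining 60 GB)
156 GB → tape 6 (remaining 244 GB)
77 GB → tape 6 (remaining 167 GB)
167 GB → tape 6 (remaining 0 GB)
361 GB → tape 7 (remaining 39 GB)
285 GB → tape 8 (remaining 115 GB)
322 GB → tape 9 (remaining 78 GB)
74 GB → tape 8 (remaining 41 GB)
63 GB → tape 9 (remaining 15 GB)
9 tapes × 400 GB = 3600 GB; used 3354 GB; unused 246 GB.

246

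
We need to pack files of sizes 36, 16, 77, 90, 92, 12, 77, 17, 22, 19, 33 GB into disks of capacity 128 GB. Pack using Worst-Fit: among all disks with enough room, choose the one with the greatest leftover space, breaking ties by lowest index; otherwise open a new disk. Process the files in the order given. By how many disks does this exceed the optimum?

Worst-Fit: [36,16,12,17,33] [77,22] [90] [92] [77,19] → 5 disks.
Total size 491 GB; any packing needs at least ⌈491/128⌉ = 4 disks.
An optimal packing achieves that bound: [92,36] [90,33] [77,22,19] [77,17,16,12] → 4 disks.
Excess: 5 − 4 = 1.

1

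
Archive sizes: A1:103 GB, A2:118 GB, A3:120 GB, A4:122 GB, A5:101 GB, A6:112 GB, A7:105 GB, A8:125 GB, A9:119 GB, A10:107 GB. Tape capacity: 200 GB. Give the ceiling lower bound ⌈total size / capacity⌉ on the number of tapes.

6

Total size = 103 + 118 + 120 + 122 + 101 + 112 + 105 + 125 + 119 + 107 = 1132 GB.
⌈1132 / 200⌉ = 6.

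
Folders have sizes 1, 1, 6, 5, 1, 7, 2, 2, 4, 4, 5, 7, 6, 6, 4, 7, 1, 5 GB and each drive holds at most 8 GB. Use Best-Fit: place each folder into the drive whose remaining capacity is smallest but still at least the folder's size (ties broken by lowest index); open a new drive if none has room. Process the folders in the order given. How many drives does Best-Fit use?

11

1 GB → drive 1 (remaining 7 GB)
1 GB → drive 1 (remaining 6 GB)
6 GB → drive 1 (remaining 0 GB)
5 GB → drive 2 (remaining 3 GB)
1 GB → drive 2 (remaining 2 GB)
7 GB → drive 3 (remaining 1 GB)
2 GB → drive 2 (remaining 0 GB)
2 GB → drive 4 (remaining 6 GB)
4 GB → drive 4 (remaining 2 GB)
4 GB → drive 5 (remaining 4 GB)
5 GB → drive 6 (remaining 3 GB)
7 GB → drive 7 (remaining 1 GB)
6 GB → drive 8 (remaining 2 GB)
6 GB → drive 9 (remaining 2 GB)
4 GB → drive 5 (remaining 0 GB)
7 GB → drive 10 (remaining 1 GB)
1 GB → drive 3 (remaining 0 GB)
5 GB → drive 11 (remaining 3 GB)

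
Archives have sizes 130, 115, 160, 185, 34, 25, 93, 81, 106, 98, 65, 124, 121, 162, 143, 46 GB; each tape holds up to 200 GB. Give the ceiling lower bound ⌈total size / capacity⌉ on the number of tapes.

9 tapes

Total size = 130 + 115 + 160 + 185 + 34 + 25 + 93 + 81 + 106 + 98 + 65 + 124 + 121 + 162 + 143 + 46 = 1688 GB.
⌈1688 / 200⌉ = 9.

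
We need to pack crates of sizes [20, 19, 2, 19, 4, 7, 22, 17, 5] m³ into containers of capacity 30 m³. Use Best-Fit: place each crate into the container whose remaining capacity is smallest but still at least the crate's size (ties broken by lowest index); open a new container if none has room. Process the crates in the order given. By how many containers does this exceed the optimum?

Best-Fit: [20,2,4] [19,7] [19] [22,5] [17] → 5 containers.
5 crates exceed 15 m³ (half the capacity), and no two of those can share a container, so at least 5 containers are needed.
So 5 is already optimal.

0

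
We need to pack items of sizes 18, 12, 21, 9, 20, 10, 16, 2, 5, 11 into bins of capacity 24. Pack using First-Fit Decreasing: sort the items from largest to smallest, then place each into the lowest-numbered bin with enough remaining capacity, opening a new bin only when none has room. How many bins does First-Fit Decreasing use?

Sorted descending: 21, 20, 18, 16, 12, 11, 10, 9, 5, 2.
21 → bin 1 (remaining 3)
20 → bin 2 (remaining 4)
18 → bin 3 (remaining 6)
16 → bin 4 (remaining 8)
12 → bin 5 (remaining 12)
11 → bin 5 (remaining 1)
10 → bin 6 (remaining 14)
9 → bin 6 (remaining 5)
5 → bin 3 (remaining 1)
2 → bin 1 (remaining 1)
Final bins: [21,2] [20] [18,5] [16] [12,11] [10,9].

6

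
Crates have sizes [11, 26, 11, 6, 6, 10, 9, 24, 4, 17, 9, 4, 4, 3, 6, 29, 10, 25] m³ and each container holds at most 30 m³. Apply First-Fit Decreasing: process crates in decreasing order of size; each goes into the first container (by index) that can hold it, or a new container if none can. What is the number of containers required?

8

Sorted descending: 29, 26, 25, 24, 17, 11, 11, 10, 10, 9, 9, 6, 6, 6, 4, 4, 4, 3.
container 1: place 29 m³, 1 m³ left
container 2: place 26 m³, 4 m³ left
container 3: place 25 m³, 5 m³ left
container 4: place 24 m³, 6 m³ left
container 5: place 17 m³, 13 m³ left
container 5: place 11 m³, 2 m³ left
container 6: place 11 m³, 19 m³ left
container 6: place 10 m³, 9 m³ left
container 7: place 10 m³, 20 m³ left
container 6: place 9 m³, 0 m³ left
container 7: place 9 m³, 11 m³ left
container 4: place 6 m³, 0 m³ left
container 7: place 6 m³, 5 m³ left
container 8: place 6 m³, 24 m³ left
container 2: place 4 m³, 0 m³ left
container 3: place 4 m³, 1 m³ left
container 7: place 4 m³, 1 m³ left
container 8: place 3 m³, 21 m³ left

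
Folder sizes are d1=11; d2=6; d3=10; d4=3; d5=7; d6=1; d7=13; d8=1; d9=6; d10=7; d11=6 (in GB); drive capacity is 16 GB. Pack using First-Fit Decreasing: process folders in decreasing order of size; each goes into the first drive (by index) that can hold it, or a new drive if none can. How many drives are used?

5

Sorted descending: 13, 11, 10, 7, 7, 6, 6, 6, 3, 1, 1.
drive 1: place 13 GB, 3 GB left
drive 2: place 11 GB, 5 GB left
drive 3: place 10 GB, 6 GB left
drive 4: place 7 GB, 9 GB left
drive 4: place 7 GB, 2 GB left
drive 3: place 6 GB, 0 GB left
drive 5: place 6 GB, 10 GB left
drive 5: place 6 GB, 4 GB left
drive 1: place 3 GB, 0 GB left
drive 2: place 1 GB, 4 GB left
drive 2: place 1 GB, 3 GB left
Final drives: [13,3] [11,1,1] [10,6] [7,7] [6,6].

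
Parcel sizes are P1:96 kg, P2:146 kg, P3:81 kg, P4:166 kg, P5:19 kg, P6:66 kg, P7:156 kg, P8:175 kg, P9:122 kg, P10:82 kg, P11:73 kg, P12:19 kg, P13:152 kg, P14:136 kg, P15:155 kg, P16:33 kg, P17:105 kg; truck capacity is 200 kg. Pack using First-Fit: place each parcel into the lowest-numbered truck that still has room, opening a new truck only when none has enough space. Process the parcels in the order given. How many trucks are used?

11 trucks

Put P1 (96 kg) in truck 1; 104 kg remain.
Put P2 (146 kg) in truck 2; 54 kg remain.
Put P3 (81 kg) in truck 1; 23 kg remain.
Put P4 (166 kg) in truck 3; 34 kg remain.
Put P5 (19 kg) in truck 1; 4 kg remain.
Put P6 (66 kg) in truck 4; 134 kg remain.
Put P7 (156 kg) in truck 5; 44 kg remain.
Put P8 (175 kg) in truck 6; 25 kg remain.
Put P9 (122 kg) in truck 4; 12 kg remain.
Put P10 (82 kg) in truck 7; 118 kg remain.
Put P11 (73 kg) in truck 7; 45 kg remain.
Put P12 (19 kg) in truck 2; 35 kg remain.
Put P13 (152 kg) in truck 8; 48 kg remain.
Put P14 (136 kg) in truck 9; 64 kg remain.
Put P15 (155 kg) in truck 10; 45 kg remain.
Put P16 (33 kg) in truck 2; 2 kg remain.
Put P17 (105 kg) in truck 11; 95 kg remain.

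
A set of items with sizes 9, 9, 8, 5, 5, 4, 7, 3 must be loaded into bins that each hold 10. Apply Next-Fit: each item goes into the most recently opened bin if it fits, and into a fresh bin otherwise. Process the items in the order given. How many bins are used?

6 bins

bin 1: place 9, 1 left
bin 2: place 9, 1 left
bin 3: place 8, 2 left
bin 4: place 5, 5 left
bin 4: place 5, 0 left
bin 5: place 4, 6 left
bin 6: place 7, 3 left
bin 6: place 3, 0 left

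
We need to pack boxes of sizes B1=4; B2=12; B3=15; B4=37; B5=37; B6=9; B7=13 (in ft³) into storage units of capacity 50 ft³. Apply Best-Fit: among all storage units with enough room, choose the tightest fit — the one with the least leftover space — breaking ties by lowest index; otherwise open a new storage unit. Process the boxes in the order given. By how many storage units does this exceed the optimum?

Best-Fit: [4,12,15] [37,9] [37,13] → 3 storage units.
Total size 127 ft³; any packing needs at least ⌈127/50⌉ = 3 storage units.
So 3 is already optimal.

0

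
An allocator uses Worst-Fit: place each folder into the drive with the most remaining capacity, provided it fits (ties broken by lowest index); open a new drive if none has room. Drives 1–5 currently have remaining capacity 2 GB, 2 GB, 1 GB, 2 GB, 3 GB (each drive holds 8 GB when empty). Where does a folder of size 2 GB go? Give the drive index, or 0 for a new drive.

5

Drives with room: drive 1 (2 GB), drive 2 (2 GB), drive 4 (2 GB), drive 5 (3 GB).
Most room is drive 5 with 3 GB free.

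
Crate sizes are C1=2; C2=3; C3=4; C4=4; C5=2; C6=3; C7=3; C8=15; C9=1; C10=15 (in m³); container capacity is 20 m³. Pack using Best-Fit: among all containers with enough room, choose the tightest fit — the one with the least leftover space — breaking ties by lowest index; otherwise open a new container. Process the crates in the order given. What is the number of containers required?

C1 (2 m³) → container 1 (remaining 18 m³)
C2 (3 m³) → container 1 (remaining 15 m³)
C3 (4 m³) → container 1 (remaining 11 m³)
C4 (4 m³) → container 1 (remaining 7 m³)
C5 (2 m³) → container 1 (remaining 5 m³)
C6 (3 m³) → container 1 (remaining 2 m³)
C7 (3 m³) → container 2 (remaining 17 m³)
C8 (15 m³) → container 2 (remaining 2 m³)
C9 (1 m³) → container 1 (remaining 1 m³)
C10 (15 m³) → container 3 (remaining 5 m³)

3 containers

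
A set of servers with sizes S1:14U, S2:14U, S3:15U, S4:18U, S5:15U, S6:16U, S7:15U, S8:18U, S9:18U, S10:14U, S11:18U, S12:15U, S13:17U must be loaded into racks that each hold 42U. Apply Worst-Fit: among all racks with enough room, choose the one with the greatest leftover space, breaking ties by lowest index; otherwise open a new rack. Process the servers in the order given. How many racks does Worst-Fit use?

7 racks

Put S1 (14U) in rack 1; 28U remain.
Put S2 (14U) in rack 1; 14U remain.
Put S3 (15U) in rack 2; 27U remain.
Put S4 (18U) in rack 2; 9U remain.
Put S5 (15U) in rack 3; 27U remain.
Put S6 (16U) in rack 3; 11U remain.
Put S7 (15U) in rack 4; 27U remain.
Put S8 (18U) in rack 4; 9U remain.
Put S9 (18U) in rack 5; 24U remain.
Put S10 (14U) in rack 5; 10U remain.
Put S11 (18U) in rack 6; 24U remain.
Put S12 (15U) in rack 6; 9U remain.
Put S13 (17U) in rack 7; 25U remain.
Final racks: [14,14] [15,18] [15,16] [15,18] [18,14] [18,15] [17].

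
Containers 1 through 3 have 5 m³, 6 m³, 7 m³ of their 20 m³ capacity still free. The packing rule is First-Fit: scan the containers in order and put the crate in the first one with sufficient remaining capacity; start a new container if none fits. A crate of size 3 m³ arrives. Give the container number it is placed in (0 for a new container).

Containers with room: container 1 (5 m³), container 2 (6 m³), container 3 (7 m³).
The first with room is container 1.

1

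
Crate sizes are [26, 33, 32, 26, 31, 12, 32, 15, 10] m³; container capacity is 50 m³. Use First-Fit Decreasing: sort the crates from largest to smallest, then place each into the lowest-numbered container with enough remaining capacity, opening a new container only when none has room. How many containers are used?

6

Sorted descending: 33, 32, 32, 31, 26, 26, 15, 12, 10.
container 1: place 33 m³, 17 m³ left
container 2: place 32 m³, 18 m³ left
container 3: place 32 m³, 18 m³ left
container 4: place 31 m³, 19 m³ left
container 5: place 26 m³, 24 m³ left
container 6: place 26 m³, 24 m³ left
container 1: place 15 m³, 2 m³ left
container 2: place 12 m³, 6 m³ left
container 3: place 10 m³, 8 m³ left
Final containers: [33,15] [32,12] [32,10] [31] [26] [26].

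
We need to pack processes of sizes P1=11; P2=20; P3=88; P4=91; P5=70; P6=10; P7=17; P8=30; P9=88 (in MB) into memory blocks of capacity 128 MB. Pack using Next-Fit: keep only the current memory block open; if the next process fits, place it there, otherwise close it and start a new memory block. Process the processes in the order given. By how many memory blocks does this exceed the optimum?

Next-Fit: [11,20,88] [91] [70,10,17,30] [88] → 4 memory blocks.
Total size 425 MB; any packing needs at least ⌈425/128⌉ = 4 memory blocks.
So 4 is already optimal.

0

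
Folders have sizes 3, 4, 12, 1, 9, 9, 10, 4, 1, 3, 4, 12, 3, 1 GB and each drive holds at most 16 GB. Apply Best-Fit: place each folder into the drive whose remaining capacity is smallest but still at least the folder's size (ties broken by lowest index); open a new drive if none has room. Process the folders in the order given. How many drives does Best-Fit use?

5

3 GB → drive 1 (remaining 13 GB)
4 GB → drive 1 (remaining 9 GB)
12 GB → drive 2 (remaining 4 GB)
1 GB → drive 2 (remaining 3 GB)
9 GB → drive 1 (remaining 0 GB)
9 GB → drive 3 (remaining 7 GB)
10 GB → drive 4 (remaining 6 GB)
4 GB → drive 4 (remaining 2 GB)
1 GB → drive 4 (remaining 1 GB)
3 GB → drive 2 (remaining 0 GB)
4 GB → drive 3 (remaining 3 GB)
12 GB → drive 5 (remaining 4 GB)
3 GB → drive 3 (remaining 0 GB)
1 GB → drive 4 (remaining 0 GB)
Final drives: [3,4,9] [12,1,3] [9,4,3] [10,4,1,1] [12].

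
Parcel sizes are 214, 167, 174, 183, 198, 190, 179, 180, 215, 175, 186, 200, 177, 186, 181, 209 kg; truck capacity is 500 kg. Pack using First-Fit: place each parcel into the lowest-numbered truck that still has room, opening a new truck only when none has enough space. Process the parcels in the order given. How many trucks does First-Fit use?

214 kg → truck 1 (remaining 286 kg)
167 kg → truck 1 (remaining 119 kg)
174 kg → truck 2 (remaining 326 kg)
183 kg → truck 2 (remaining 143 kg)
198 kg → truck 3 (remaining 302 kg)
190 kg → truck 3 (remaining 112 kg)
179 kg → truck 4 (remaining 321 kg)
180 kg → truck 4 (remaining 141 kg)
215 kg → truck 5 (remaining 285 kg)
175 kg → truck 5 (remaining 110 kg)
186 kg → truck 6 (remaining 314 kg)
200 kg → truck 6 (remaining 114 kg)
177 kg → truck 7 (remaining 323 kg)
186 kg → truck 7 (remaining 137 kg)
181 kg → truck 8 (remaining 319 kg)
209 kg → truck 8 (remaining 110 kg)
Final trucks: [214,167] [174,183] [198,190] [179,180] [215,175] [186,200] [177,186] [181,209].

8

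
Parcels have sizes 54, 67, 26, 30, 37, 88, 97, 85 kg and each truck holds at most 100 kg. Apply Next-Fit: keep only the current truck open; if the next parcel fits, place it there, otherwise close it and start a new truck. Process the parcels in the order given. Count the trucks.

6 trucks

54 kg → truck 1 (remaining 46 kg)
67 kg → truck 2 (remaining 33 kg)
26 kg → truck 2 (remaining 7 kg)
30 kg → truck 3 (remaining 70 kg)
37 kg → truck 3 (remaining 33 kg)
88 kg → truck 4 (remaining 12 kg)
97 kg → truck 5 (remaining 3 kg)
85 kg → truck 6 (remaining 15 kg)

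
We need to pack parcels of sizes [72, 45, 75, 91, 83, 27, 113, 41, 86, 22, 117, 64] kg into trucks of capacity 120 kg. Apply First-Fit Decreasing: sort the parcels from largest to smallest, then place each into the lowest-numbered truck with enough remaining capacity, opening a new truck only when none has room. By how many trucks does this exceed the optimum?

0

First-Fit Decreasing: [117] [113] [91,27] [86,22] [83] [75,45] [72,41] [64] → 8 trucks.
8 parcels exceed 60 kg (half the capacity), and no two of those can share a truck, so at least 8 trucks are needed.
So 8 is already optimal.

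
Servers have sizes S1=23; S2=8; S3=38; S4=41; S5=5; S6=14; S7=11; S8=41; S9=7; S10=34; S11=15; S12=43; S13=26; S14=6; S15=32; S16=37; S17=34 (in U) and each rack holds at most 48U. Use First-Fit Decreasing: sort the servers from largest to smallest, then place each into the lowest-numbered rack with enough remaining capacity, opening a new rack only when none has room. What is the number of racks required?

10

Sorted descending: 43, 41, 41, 38, 37, 34, 34, 32, 26, 23, 15, 14, 11, 8, 7, 6, 5.
Put 43U in rack 1; 5U remain.
Put 41U in rack 2; 7U remain.
Put 41U in rack 3; 7U remain.
Put 38U in rack 4; 10U remain.
Put 37U in rack 5; 11U remain.
Put 34U in rack 6; 14U remain.
Put 34U in rack 7; 14U remain.
Put 32U in rack 8; 16U remain.
Put 26U in rack 9; 22U remain.
Put 23U in rack 10; 25U remain.
Put 15U in rack 8; 1U remain.
Put 14U in rack 6; 0U remain.
Put 11U in rack 5; 0U remain.
Put 8U in rack 4; 2U remain.
Put 7U in rack 2; 0U remain.
Put 6U in rack 3; 1U remain.
Put 5U in rack 1; 0U remain.
Final racks: [43,5] [41,7] [41,6] [38,8] [37,11] [34,14] [34] [32,15] [26] [23].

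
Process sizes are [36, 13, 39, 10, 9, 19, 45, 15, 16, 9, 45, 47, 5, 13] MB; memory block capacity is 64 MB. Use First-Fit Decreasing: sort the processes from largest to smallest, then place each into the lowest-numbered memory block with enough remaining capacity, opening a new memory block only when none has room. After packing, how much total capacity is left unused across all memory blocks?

63

Sorted descending: 47, 45, 45, 39, 36, 19, 16, 15, 13, 13, 10, 9, 9, 5.
47 MB → memory block 1 (remaining 17 MB)
45 MB → memory block 2 (remaining 19 MB)
45 MB → memory block 3 (remaining 19 MB)
39 MB → memory block 4 (remaining 25 MB)
36 MB → memory block 5 (remaining 28 MB)
19 MB → memory block 2 (remaining 0 MB)
16 MB → memory block 1 (remaining 1 MB)
15 MB → memory block 3 (remaining 4 MB)
13 MB → memory block 4 (remaining 12 MB)
13 MB → memory block 5 (remaining 15 MB)
10 MB → memory block 4 (remaining 2 MB)
9 MB → memory block 5 (remaining 6 MB)
9 MB → memory block 6 (remaining 55 MB)
5 MB → memory block 5 (remaining 1 MB)
6 memory blocks × 64 MB = 384 MB; used 321 MB; unused 63 MB.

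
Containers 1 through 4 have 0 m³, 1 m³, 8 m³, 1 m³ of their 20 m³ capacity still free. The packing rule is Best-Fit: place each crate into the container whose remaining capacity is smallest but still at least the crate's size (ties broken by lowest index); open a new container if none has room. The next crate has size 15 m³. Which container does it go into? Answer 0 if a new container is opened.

No container has ≥ 15 m³ free, so a new container is opened.

0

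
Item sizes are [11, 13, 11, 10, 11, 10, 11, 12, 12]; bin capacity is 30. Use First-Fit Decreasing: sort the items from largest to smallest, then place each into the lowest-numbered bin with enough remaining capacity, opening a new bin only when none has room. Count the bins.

Sorted descending: 13, 12, 12, 11, 11, 11, 11, 10, 10.
13 → bin 1 (remaining 17)
12 → bin 1 (remaining 5)
12 → bin 2 (remaining 18)
11 → bin 2 (remaining 7)
11 → bin 3 (remaining 19)
11 → bin 3 (remaining 8)
11 → bin 4 (remaining 19)
10 → bin 4 (remaining 9)
10 → bin 5 (remaining 20)
Final bins: [13,12] [12,11] [11,11] [11,10] [10].

5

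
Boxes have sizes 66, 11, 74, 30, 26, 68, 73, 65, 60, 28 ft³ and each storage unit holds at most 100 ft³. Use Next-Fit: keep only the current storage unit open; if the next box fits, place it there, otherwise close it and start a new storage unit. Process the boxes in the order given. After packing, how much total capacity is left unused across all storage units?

66 ft³ → storage unit 1 (remaining 34 ft³)
11 ft³ → storage unit 1 (remaining 23 ft³)
74 ft³ → storage unit 2 (remaining 26 ft³)
30 ft³ → storage unit 3 (remaining 70 ft³)
26 ft³ → storage unit 3 (remaining 44 ft³)
68 ft³ → storage unit 4 (remaining 32 ft³)
73 ft³ → storage unit 5 (remaining 27 ft³)
65 ft³ → storage unit 6 (remaining 35 ft³)
60 ft³ → storage unit 7 (remaining 40 ft³)
28 ft³ → storage unit 7 (remaining 12 ft³)
7 storage units × 100 ft³ = 700 ft³; used 501 ft³; unused 199 ft³.

199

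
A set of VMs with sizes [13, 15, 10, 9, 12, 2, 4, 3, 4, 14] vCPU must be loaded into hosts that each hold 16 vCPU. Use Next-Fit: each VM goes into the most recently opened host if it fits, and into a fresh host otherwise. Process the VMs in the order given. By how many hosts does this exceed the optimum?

1

Next-Fit: [13] [15] [10] [9] [12,2] [4,3,4] [14] → 7 hosts.
Total size 86 vCPU; any packing needs at least ⌈86/16⌉ = 6 hosts.
An optimal packing achieves that bound: [15] [14,2] [13,3] [12,4] [10,4] [9] → 6 hosts.
Excess: 7 − 6 = 1.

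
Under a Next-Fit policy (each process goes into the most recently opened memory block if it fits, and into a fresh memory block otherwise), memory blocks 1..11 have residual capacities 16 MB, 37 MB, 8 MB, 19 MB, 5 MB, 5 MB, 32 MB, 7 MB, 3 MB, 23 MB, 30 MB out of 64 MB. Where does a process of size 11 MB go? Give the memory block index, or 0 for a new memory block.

11

Next-Fit only looks at memory block 11, which has 30 MB free.
11 MB fits there.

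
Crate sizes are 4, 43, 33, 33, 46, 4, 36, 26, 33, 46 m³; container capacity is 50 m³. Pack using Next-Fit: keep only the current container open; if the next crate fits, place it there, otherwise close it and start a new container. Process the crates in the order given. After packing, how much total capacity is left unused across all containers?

Put 4 m³ in container 1; 46 m³ remain.
Put 43 m³ in container 1; 3 m³ remain.
Put 33 m³ in container 2; 17 m³ remain.
Put 33 m³ in container 3; 17 m³ remain.
Put 46 m³ in container 4; 4 m³ remain.
Put 4 m³ in container 4; 0 m³ remain.
Put 36 m³ in container 5; 14 m³ remain.
Put 26 m³ in container 6; 24 m³ remain.
Put 33 m³ in container 7; 17 m³ remain.
Put 46 m³ in container 8; 4 m³ remain.
8 containers × 50 m³ = 400 m³; used 304 m³; unused 96 m³.

96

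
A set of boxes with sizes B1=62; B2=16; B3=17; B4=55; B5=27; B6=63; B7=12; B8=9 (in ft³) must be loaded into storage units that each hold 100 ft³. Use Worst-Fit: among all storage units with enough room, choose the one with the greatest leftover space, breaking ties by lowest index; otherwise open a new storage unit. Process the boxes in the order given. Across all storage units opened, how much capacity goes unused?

39

storage unit 1: place B1 (62 ft³), 38 ft³ left
storage unit 1: place B2 (16 ft³), 22 ft³ left
storage unit 1: place B3 (17 ft³), 5 ft³ left
storage unit 2: place B4 (55 ft³), 45 ft³ left
storage unit 2: place B5 (27 ft³), 18 ft³ left
storage unit 3: place B6 (63 ft³), 37 ft³ left
storage unit 3: place B7 (12 ft³), 25 ft³ left
storage unit 3: place B8 (9 ft³), 16 ft³ left
3 storage units × 100 ft³ = 300 ft³; used 261 ft³; unused 39 ft³.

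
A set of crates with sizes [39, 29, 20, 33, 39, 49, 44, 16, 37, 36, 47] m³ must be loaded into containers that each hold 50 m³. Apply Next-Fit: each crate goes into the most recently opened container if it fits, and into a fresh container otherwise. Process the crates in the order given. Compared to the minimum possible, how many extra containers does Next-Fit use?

Next-Fit: [39] [29,20] [33] [39] [49] [44] [16] [37] [36] [47] → 10 containers.
9 crates exceed 25 m³ (half the capacity), and no two of those can share a container, so at least 9 containers are needed.
An optimal packing achieves that bound: [49] [47] [44] [39] [39] [37] [36] [33,16] [29,20] → 9 containers.
Excess: 10 − 9 = 1.

1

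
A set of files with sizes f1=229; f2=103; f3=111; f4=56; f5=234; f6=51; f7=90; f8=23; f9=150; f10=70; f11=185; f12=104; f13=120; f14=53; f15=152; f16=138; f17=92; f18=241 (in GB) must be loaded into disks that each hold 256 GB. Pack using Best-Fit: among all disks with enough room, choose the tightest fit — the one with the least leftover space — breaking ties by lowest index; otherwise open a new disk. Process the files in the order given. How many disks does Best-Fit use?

Put f1 (229 GB) in disk 1; 27 GB remain.
Put f2 (103 GB) in disk 2; 153 GB remain.
Put f3 (111 GB) in disk 2; 42 GB remain.
Put f4 (56 GB) in disk 3; 200 GB remain.
Put f5 (234 GB) in disk 4; 22 GB remain.
Put f6 (51 GB) in disk 3; 149 GB remain.
Put f7 (90 GB) in disk 3; 59 GB remain.
Put f8 (23 GB) in disk 1; 4 GB remain.
Put f9 (150 GB) in disk 5; 106 GB remain.
Put f10 (70 GB) in disk 5; 36 GB remain.
Put f11 (185 GB) in disk 6; 71 GB remain.
Put f12 (104 GB) in disk 7; 152 GB remain.
Put f13 (120 GB) in disk 7; 32 GB remain.
Put f14 (53 GB) in disk 3; 6 GB remain.
Put f15 (152 GB) in disk 8; 104 GB remain.
Put f16 (138 GB) in disk 9; 118 GB remain.
Put f17 (92 GB) in disk 8; 12 GB remain.
Put f18 (241 GB) in disk 10; 15 GB remain.

10 disks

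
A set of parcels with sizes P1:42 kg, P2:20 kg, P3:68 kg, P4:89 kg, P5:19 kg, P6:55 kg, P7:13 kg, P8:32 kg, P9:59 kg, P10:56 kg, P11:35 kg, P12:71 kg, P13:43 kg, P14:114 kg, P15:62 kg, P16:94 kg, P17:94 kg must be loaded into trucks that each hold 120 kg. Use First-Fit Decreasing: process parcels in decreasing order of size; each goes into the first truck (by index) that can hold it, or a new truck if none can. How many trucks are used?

9 trucks

Sorted descending: 114, 94, 94, 89, 71, 68, 62, 59, 56, 55, 43, 42, 35, 32, 20, 19, 13.
114 kg → truck 1 (remaining 6 kg)
94 kg → truck 2 (remaining 26 kg)
94 kg → truck 3 (remaining 26 kg)
89 kg → truck 4 (remaining 31 kg)
71 kg → truck 5 (remaining 49 kg)
68 kg → truck 6 (remaining 52 kg)
62 kg → truck 7 (remaining 58 kg)
59 kg → truck 8 (remaining 61 kg)
56 kg → truck 7 (remaining 2 kg)
55 kg → truck 8 (remaining 6 kg)
43 kg → truck 5 (remaining 6 kg)
42 kg → truck 6 (remaining 10 kg)
35 kg → truck 9 (remaining 85 kg)
32 kg → truck 9 (remaining 53 kg)
20 kg → truck 2 (remaining 6 kg)
19 kg → truck 3 (remaining 7 kg)
13 kg → truck 4 (remaining 18 kg)
Final trucks: [114] [94,20] [94,19] [89,13] [71,43] [68,42] [62,56] [59,55] [35,32].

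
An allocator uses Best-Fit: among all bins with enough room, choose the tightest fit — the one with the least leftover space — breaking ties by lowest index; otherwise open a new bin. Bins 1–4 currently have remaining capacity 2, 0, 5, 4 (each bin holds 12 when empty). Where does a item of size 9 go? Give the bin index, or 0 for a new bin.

No bin has ≥ 9 free, so a new bin is opened.

0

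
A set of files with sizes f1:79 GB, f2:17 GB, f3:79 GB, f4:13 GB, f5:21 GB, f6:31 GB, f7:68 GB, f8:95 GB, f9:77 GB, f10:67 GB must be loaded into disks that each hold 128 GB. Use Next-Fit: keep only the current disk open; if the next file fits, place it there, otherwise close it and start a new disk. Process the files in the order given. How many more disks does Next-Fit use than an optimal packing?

Next-Fit: [79,17] [79,13,21] [31,68] [95] [77] [67] → 6 disks.
6 files exceed 64 GB (half the capacity), and no two of those can share a disk, so at least 6 disks are needed.
So 6 is already optimal.

0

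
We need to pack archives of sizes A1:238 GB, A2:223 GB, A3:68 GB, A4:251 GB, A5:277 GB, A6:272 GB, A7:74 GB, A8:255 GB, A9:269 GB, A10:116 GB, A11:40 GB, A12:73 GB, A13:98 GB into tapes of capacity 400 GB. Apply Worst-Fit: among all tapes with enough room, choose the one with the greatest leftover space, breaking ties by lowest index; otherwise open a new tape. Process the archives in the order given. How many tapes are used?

tape 1: place A1 (238 GB), 162 GB left
tape 2: place A2 (223 GB), 177 GB left
tape 2: place A3 (68 GB), 109 GB left
tape 3: place A4 (251 GB), 149 GB left
tape 4: place A5 (277 GB), 123 GB left
tape 5: place A6 (272 GB), 128 GB left
tape 1: place A7 (74 GB), 88 GB left
tape 6: place A8 (255 GB), 145 GB left
tape 7: place A9 (269 GB), 131 GB left
tape 3: place A10 (116 GB), 33 GB left
tape 6: place A11 (40 GB), 105 GB left
tape 7: place A12 (73 GB), 58 GB left
tape 5: place A13 (98 GB), 30 GB left
Final tapes: [238,74] [223,68] [251,116] [277] [272,98] [255,40] [269,73].

7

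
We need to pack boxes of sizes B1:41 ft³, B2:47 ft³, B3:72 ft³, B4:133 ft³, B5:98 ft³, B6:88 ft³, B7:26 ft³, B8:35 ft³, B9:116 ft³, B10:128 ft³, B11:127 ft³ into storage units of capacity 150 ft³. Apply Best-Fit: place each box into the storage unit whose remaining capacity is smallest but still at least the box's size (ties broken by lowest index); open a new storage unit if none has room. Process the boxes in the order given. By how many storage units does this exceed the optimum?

1

Best-Fit: [41,47,35] [72] [133] [98,26] [88] [116] [128] [127] → 8 storage units.
Total size 911 ft³; any packing needs at least ⌈911/150⌉ = 7 storage units.
An optimal packing achieves that bound: [133] [128] [127] [116,26] [98,47] [88,41] [72,35] → 7 storage units.
Excess: 8 − 7 = 1.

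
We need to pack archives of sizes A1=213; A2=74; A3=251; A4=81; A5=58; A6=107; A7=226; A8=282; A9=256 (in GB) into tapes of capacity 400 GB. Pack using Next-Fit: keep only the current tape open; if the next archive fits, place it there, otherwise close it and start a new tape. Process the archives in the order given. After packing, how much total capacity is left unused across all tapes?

452

A1 (213 GB) → tape 1 (remaining 187 GB)
A2 (74 GB) → tape 1 (remaining 113 GB)
A3 (251 GB) → tape 2 (remaining 149 GB)
A4 (81 GB) → tape 2 (remaining 68 GB)
A5 (58 GB) → tape 2 (remaining 10 GB)
A6 (107 GB) → tape 3 (remaining 293 GB)
A7 (226 GB) → tape 3 (remaining 67 GB)
A8 (282 GB) → tape 4 (remaining 118 GB)
A9 (256 GB) → tape 5 (remaining 144 GB)
5 tapes × 400 GB = 2000 GB; used 1548 GB; unused 452 GB.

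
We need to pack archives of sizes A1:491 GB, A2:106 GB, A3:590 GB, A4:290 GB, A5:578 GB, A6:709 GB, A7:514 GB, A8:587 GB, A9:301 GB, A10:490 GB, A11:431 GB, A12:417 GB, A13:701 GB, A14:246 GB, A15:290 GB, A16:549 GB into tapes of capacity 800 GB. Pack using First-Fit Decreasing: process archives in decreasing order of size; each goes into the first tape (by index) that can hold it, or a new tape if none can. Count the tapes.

Sorted descending: 709, 701, 590, 587, 578, 549, 514, 491, 490, 431, 417, 301, 290, 290, 246, 106.
tape 1: place 709 GB, 91 GB left
tape 2: place 701 GB, 99 GB left
tape 3: place 590 GB, 210 GB left
tape 4: place 587 GB, 213 GB left
tape 5: place 578 GB, 222 GB left
tape 6: place 549 GB, 251 GB left
tape 7: place 514 GB, 286 GB left
tape 8: place 491 GB, 309 GB left
tape 9: place 490 GB, 310 GB left
tape 10: place 431 GB, 369 GB left
tape 11: place 417 GB, 383 GB left
tape 8: place 301 GB, 8 GB left
tape 9: place 290 GB, 20 GB left
tape 10: place 290 GB, 79 GB left
tape 6: place 246 GB, 5 GB left
tape 3: place 106 GB, 104 GB left
Final tapes: [709] [701] [590,106] [587] [578] [549,246] [514] [491,301] [490,290] [431,290] [417].

11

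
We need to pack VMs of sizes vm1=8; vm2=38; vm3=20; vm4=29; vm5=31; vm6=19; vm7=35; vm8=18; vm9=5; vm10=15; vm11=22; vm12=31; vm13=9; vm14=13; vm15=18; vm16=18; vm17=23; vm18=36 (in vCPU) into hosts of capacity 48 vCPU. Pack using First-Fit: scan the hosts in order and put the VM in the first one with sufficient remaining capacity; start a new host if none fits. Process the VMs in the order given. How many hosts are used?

10

host 1: place vm1 (8 vCPU), 40 vCPU left
host 1: place vm2 (38 vCPU), 2 vCPU left
host 2: place vm3 (20 vCPU), 28 vCPU left
host 3: place vm4 (29 vCPU), 19 vCPU left
host 4: place vm5 (31 vCPU), 17 vCPU left
host 2: place vm6 (19 vCPU), 9 vCPU left
host 5: place vm7 (35 vCPU), 13 vCPU left
host 3: place vm8 (18 vCPU), 1 vCPU left
host 2: place vm9 (5 vCPU), 4 vCPU left
host 4: place vm10 (15 vCPU), 2 vCPU left
host 6: place vm11 (22 vCPU), 26 vCPU left
host 7: place vm12 (31 vCPU), 17 vCPU left
host 5: place vm13 (9 vCPU), 4 vCPU left
host 6: place vm14 (13 vCPU), 13 vCPU left
host 8: place vm15 (18 vCPU), 30 vCPU left
host 8: place vm16 (18 vCPU), 12 vCPU left
host 9: place vm17 (23 vCPU), 25 vCPU left
host 10: place vm18 (36 vCPU), 12 vCPU left
Final hosts: [8,38] [20,19,5] [29,18] [31,15] [35,9] [22,13] [31] [18,18] [23] [36].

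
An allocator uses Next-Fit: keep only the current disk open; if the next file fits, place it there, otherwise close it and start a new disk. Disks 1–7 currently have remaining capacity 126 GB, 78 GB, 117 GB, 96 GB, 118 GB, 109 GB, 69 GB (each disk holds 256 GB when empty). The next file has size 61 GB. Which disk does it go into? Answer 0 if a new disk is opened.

7

Next-Fit only looks at disk 7, which has 69 GB free.
61 GB fits there.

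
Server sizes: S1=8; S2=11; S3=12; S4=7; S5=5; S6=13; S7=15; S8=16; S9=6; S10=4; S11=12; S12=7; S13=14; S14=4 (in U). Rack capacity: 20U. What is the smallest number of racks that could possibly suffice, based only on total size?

7

Total size = 8 + 11 + 12 + 7 + 5 + 13 + 15 + 16 + 6 + 4 + 12 + 7 + 14 + 4 = 134U.
⌈134 / 20⌉ = 7.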